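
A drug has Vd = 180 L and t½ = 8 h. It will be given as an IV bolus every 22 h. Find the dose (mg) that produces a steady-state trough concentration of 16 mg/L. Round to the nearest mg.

16494 mg

τ/t½ = 22/8 ≈ 2.75, so f = (1/2)^(22/8) ≈ 0.148651.
Cmin,ss = (D/Vd)·f/(1−f), so D = Cmin,ss·Vd·(1−f)/f.
D = 16 × 180 × (1−f)/f ≈ 16 × 180 × 5.72717 ≈ 16494.25 mg.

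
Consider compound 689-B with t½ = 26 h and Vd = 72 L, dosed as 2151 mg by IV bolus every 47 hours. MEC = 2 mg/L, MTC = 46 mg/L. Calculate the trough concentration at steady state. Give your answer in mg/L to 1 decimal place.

τ/t½ = 47/26 ≈ 1.8077, so fraction remaining f = (1/2)^(47/26) ≈ 0.2856.
Each bolus raises the concentration by D/Vd = 2151/72 ≈ 29.875 mg/L.
Steady-state trough Cmin,ss = C₀·f/(1−f) ≈ 29.875 × 0.2856/0.7144 ≈ 11.943 mg/L.
Trough 11.9 mg/L vs MEC 2 mg/L: adequate.

11.9 mg/L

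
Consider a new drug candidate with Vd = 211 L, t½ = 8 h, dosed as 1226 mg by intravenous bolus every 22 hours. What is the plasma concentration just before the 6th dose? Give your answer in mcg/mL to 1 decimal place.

1.0 mcg/mL

f = (1/2)^(τ/t½) = (1/2)^(22/8) ≈ 0.1487.
C₀ = D/Vd = 1226/211 ≈ 5.810 mcg/mL.
Before the 6th dose, 5 doses have been given. Superposition: Cmin = C₀·(f + f² + … + f^5).
≈ 5.810 × (0.1487 + 0.0221 + 0.0033 + 0.0005 + 0.0001) ≈ 5.810 × 0.1747 ≈ 1.015 mcg/mL.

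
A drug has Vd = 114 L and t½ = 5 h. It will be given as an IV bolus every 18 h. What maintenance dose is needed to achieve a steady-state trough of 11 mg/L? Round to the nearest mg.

τ/t½ = 18/5 ≈ 3.6, so f = (1/2)^(18/5) ≈ 0.082469.
Cmin,ss = (D/Vd)·f/(1−f), so D = Cmin,ss·Vd·(1−f)/f.
D = 11 × 114 × (1−f)/f ≈ 11 × 114 × 11.12577 ≈ 13951.72 mg.

13952 mg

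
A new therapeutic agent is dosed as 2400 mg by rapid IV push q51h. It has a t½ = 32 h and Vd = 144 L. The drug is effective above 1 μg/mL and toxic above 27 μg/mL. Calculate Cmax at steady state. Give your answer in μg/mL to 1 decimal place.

24.9 μg/mL

τ/t½ = 51/32 ≈ 1.5938, so fraction remaining f = (1/2)^(51/32) ≈ 0.3313.
At steady state, accumulation factor R = 1/(1 − e^(−kτ)) ≈ 1.4954.
Each bolus raises the concentration by D/Vd = 2400/144 ≈ 16.667 μg/mL.
Steady-state peak Cmax,ss = C₀·R ≈ 16.667 × 1.4954 ≈ 24.924 μg/mL.
Peak 24.9 μg/mL vs MTC 27 μg/mL: below toxic threshold.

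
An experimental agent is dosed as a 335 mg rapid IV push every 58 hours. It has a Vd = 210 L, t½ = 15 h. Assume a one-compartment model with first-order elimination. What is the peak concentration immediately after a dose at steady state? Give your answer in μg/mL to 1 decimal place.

1.7 μg/mL

k = ln2/t½ = ln2/15 ≈ 0.046210 h⁻¹; fraction remaining f = e^(−kτ) = e^(−0.046210×58) ≈ 0.0686.
At steady state, accumulation factor R = 1/(1 − e^(−kτ)) ≈ 1.0737.
Each bolus raises the concentration by D/Vd = 335/210 ≈ 1.595 μg/mL.
Cmax,ss = C₀/(1 − f) ≈ 1.595/0.9314 ≈ 1.712 μg/mL.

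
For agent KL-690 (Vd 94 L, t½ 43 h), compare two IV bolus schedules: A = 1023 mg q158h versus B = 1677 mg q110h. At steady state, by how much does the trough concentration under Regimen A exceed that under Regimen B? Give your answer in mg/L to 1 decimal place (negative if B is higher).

Regimen A: f = (1/2)^(158/43) ≈ 0.0783; Cmin,ss = (1023/94)·f/(1−f) ≈ 0.925 mg/L.
Regimen B: f = (1/2)^(110/43) ≈ 0.1698; Cmin,ss = (1677/94)·f/(1−f) ≈ 3.649 mg/L.
Difference ≈ 0.925 − 3.649 ≈ -2.724 mg/L.

-2.7 mg/L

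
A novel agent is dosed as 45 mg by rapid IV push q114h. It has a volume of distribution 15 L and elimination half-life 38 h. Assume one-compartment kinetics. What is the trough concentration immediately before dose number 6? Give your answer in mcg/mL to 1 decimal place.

0.4 mcg/mL

f = (1/2)^(τ/t½) = (1/2)^(114/38) ≈ 0.1250.
C₀ = D/Vd = 45/15 ≈ 3.000 mcg/mL.
Before the 6th dose, 5 doses have been given. Superposition: Cmin = C₀·(f + f² + … + f^5).
≈ 3.000 × (0.1250 + 0.0156 + 0.0020 + 0.0002 + 0.0000) ≈ 3.000 × 0.1428 ≈ 0.428 mcg/mL.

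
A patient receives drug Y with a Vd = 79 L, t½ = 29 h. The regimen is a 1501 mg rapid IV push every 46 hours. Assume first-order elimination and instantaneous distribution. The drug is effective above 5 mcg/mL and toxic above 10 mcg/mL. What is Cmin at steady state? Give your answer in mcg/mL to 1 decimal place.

9.5 mcg/mL

k = ln2/t½ = ln2/29 ≈ 0.023902 h⁻¹; fraction remaining f = e^(−kτ) = e^(−0.023902×46) ≈ 0.3330.
Accumulation ratio R = 1/(1 − f) ≈ 1/0.6670 ≈ 1.4993.
Single-dose peak C₀ = D/Vd = 1501/79 ≈ 19.000 mcg/mL.
Cmax,ss = C₀/(1 − f) ≈ 19.000/0.6670 ≈ 28.486 mcg/mL.
One interval later, Cmin,ss = Cmax,ss·e^(−kτ) ≈ 28.486 × 0.3330 ≈ 9.486 mcg/mL.
Trough 9.5 mcg/mL vs MEC 5 mcg/mL: adequate.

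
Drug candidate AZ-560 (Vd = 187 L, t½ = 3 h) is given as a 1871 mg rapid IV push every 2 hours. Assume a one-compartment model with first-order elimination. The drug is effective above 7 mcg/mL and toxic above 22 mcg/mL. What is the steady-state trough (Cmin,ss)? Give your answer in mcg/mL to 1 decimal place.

17.0 mcg/mL

τ/t½ = 2/3 ≈ 0.66667, so fraction remaining f = (1/2)^(2/3) ≈ 0.6300.
Accumulation ratio R = 1/(1 − f) ≈ 1/0.3700 ≈ 2.7027.
Single-dose peak C₀ = D/Vd = 1871/187 ≈ 10.005 mcg/mL.
Steady-state peak Cmax,ss = C₀·R ≈ 10.005 × 2.7027 ≈ 27.041 mcg/mL.
Steady-state trough Cmin,ss = Cmax,ss·f ≈ 27.041 × 0.6300 ≈ 17.036 mcg/mL.
Trough 17.0 mcg/mL vs MEC 7 mcg/mL: adequate.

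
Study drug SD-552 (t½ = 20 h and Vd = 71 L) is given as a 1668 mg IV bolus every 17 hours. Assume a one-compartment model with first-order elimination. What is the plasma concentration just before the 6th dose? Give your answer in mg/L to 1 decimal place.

27.7 mg/L

f = (1/2)^(τ/t½) = (1/2)^(17/20) ≈ 0.5548.
C₀ = D/Vd = 1668/71 ≈ 23.493 mg/L.
Before the 6th dose, 5 doses have been given. Superposition: Cmin = C₀·(f + f² + … + f^5).
≈ 23.493 × (0.5548 + 0.3078 + 0.1708 + 0.0947 + 0.0526) ≈ 23.493 × 1.1807 ≈ 27.738 mg/L.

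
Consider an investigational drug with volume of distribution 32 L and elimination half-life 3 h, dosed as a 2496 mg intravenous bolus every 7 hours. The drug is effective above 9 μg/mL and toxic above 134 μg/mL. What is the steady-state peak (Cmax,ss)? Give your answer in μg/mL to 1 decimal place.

Over one 7-h interval, 7/3 ≈ 2.3333 half-lives elapse, leaving f ≈ 0.1984 of each dose.
Accumulation ratio R = 1/(1 − f) ≈ 1/0.8016 ≈ 1.2475.
Each bolus raises the concentration by D/Vd = 2496/32 ≈ 78.000 μg/mL.
Steady-state peak Cmax,ss = C₀·R ≈ 78.000 × 1.2475 ≈ 97.305 μg/mL.
Peak 97.3 μg/mL vs MTC 134 μg/mL: below toxic threshold.

97.3 μg/mL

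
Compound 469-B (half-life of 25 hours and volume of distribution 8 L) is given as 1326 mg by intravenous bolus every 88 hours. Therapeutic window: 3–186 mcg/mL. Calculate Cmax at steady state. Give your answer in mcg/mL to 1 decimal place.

k = ln2/t½ = ln2/25 ≈ 0.027726 h⁻¹; fraction remaining f = e^(−kτ) = e^(−0.027726×88) ≈ 0.0872.
Accumulation ratio R = 1/(1 − f) ≈ 1/0.9128 ≈ 1.0955.
Single-dose peak C₀ = D/Vd = 1326/8 ≈ 165.750 mcg/mL.
Steady-state peak Cmax,ss = C₀·R ≈ 165.750 × 1.0955 ≈ 181.579 mcg/mL.
Peak 181.6 mcg/mL vs MTC 186 mcg/mL: below toxic threshold.

181.6 mcg/mL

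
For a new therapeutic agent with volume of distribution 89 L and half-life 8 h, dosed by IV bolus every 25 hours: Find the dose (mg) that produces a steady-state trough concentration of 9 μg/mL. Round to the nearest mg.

τ/t½ = 25/8 ≈ 3.125, so f = (1/2)^(25/8) ≈ 0.114626.
Cmin,ss = (D/Vd)·f/(1−f), so D = Cmin,ss·Vd·(1−f)/f.
D = 9 × 89 × (1−f)/f ≈ 9 × 89 × 7.72402 ≈ 6186.94 mg.

6187 mg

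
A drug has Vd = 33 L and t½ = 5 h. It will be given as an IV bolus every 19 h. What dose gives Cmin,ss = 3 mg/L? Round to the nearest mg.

1280 mg

τ/t½ = 19/5 ≈ 3.8, so f = (1/2)^(19/5) ≈ 0.071794.
Cmin,ss = (D/Vd)·f/(1−f), so D = Cmin,ss·Vd·(1−f)/f.
D = 3 × 33 × (1−f)/f ≈ 3 × 33 × 12.92874 ≈ 1279.95 mg.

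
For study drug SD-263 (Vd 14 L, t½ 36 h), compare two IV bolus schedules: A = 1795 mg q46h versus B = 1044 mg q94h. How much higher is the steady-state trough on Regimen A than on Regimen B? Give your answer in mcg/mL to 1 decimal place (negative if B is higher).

Regimen A: f = (1/2)^(46/36) ≈ 0.4124; Cmin,ss = (1795/14)·f/(1−f) ≈ 89.986 mcg/mL.
Regimen B: f = (1/2)^(94/36) ≈ 0.1637; Cmin,ss = (1044/14)·f/(1−f) ≈ 14.597 mcg/mL.
Difference ≈ 89.986 − 14.597 ≈ 75.389 mcg/mL.

75.4 mcg/mL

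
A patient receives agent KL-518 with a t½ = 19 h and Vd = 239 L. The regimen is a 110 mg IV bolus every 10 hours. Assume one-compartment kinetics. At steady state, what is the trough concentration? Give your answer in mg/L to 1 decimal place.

k = ln2/t½ = ln2/19 ≈ 0.036481 h⁻¹; fraction remaining f = e^(−kτ) = e^(−0.036481×10) ≈ 0.6943.
Single-dose peak C₀ = D/Vd = 110/239 ≈ 0.460 mg/L.
Steady-state trough Cmin,ss = C₀·f/(1−f) ≈ 0.460 × 0.6943/0.3057 ≈ 1.045 mg/L.

1.0 mg/L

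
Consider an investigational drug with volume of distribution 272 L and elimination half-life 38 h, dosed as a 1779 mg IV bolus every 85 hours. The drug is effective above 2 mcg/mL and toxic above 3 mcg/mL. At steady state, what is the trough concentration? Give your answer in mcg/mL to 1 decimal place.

1.8 mcg/mL

Over one 85-h interval, 85/38 ≈ 2.2368 half-lives elapse, leaving f ≈ 0.2122 of each dose.
Accumulation ratio R = 1/(1 − f) ≈ 1/0.7878 ≈ 1.2694.
Each bolus raises the concentration by D/Vd = 1779/272 ≈ 6.540 mcg/mL.
Cmax,ss = C₀/(1 − f) ≈ 6.540/0.7878 ≈ 8.302 mcg/mL.
One interval later, Cmin,ss = Cmax,ss·e^(−kτ) ≈ 8.302 × 0.2122 ≈ 1.762 mcg/mL.
Trough 1.8 mcg/mL vs MEC 2 mcg/mL: subtherapeutic.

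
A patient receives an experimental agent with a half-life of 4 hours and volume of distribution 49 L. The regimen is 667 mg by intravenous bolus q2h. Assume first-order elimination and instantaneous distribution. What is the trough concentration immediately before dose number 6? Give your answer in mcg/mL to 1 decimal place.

f = (1/2)^(τ/t½) = (1/2)^(2/4) ≈ 0.7071.
C₀ = D/Vd = 667/49 ≈ 13.612 mcg/mL.
Before the 6th dose, 5 doses have been given. Superposition: Cmin = C₀·(f + f² + … + f^5).
≈ 13.612 × (0.7071 + 0.5000 + 0.3535 + 0.2500 + 0.1768) ≈ 13.612 × 1.9874 ≈ 27.052 mcg/mL.

27.1 mcg/mL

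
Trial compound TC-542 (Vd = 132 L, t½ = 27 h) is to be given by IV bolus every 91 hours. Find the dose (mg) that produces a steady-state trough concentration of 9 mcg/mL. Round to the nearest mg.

τ/t½ = 91/27 ≈ 3.3704, so f = (1/2)^(91/27) ≈ 0.096698.
Cmin,ss = (D/Vd)·f/(1−f), so D = Cmin,ss·Vd·(1−f)/f.
D = 9 × 132 × (1−f)/f ≈ 9 × 132 × 9.34148 ≈ 11097.68 mg.

11098 mg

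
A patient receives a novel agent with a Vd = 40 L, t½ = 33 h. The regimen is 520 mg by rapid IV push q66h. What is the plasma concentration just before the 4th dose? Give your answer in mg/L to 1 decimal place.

f = (1/2)^(τ/t½) = (1/2)^(66/33) ≈ 0.2500.
C₀ = D/Vd = 520/40 ≈ 13.000 mg/L.
Before the 4th dose, 3 doses have been given. Superposition: Cmin = C₀·(f + f² + … + f^3).
≈ 13.000 × (0.2500 + 0.0625 + 0.0156) ≈ 13.000 × 0.3281 ≈ 4.265 mg/L.

4.3 mg/L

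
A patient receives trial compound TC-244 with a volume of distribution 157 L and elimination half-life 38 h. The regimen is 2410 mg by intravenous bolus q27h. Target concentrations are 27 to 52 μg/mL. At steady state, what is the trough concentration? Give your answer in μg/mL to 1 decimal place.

τ/t½ = 27/38 ≈ 0.71053, so fraction remaining f = (1/2)^(27/38) ≈ 0.6111.
Each bolus raises the concentration by D/Vd = 2410/157 ≈ 15.350 μg/mL.
Steady-state trough Cmin,ss = C₀·f/(1−f) ≈ 15.350 × 0.6111/0.3889 ≈ 24.120 μg/mL.
Trough 24.1 μg/mL vs MEC 27 μg/mL: subtherapeutic.

24.1 μg/mL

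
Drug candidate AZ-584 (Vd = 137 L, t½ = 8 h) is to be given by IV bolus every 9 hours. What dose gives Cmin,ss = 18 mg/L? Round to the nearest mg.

τ/t½ = 9/8 ≈ 1.125, so f = (1/2)^(9/8) ≈ 0.458502.
Cmin,ss = (D/Vd)·f/(1−f), so D = Cmin,ss·Vd·(1−f)/f.
D = 18 × 137 × (1−f)/f ≈ 18 × 137 × 1.18102 ≈ 2912.40 mg.

2912 mg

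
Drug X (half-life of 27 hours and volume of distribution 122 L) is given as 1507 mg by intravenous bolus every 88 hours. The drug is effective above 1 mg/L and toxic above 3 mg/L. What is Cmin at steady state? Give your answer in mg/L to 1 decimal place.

1.4 mg/L

τ/t½ = 88/27 ≈ 3.2593, so fraction remaining f = (1/2)^(88/27) ≈ 0.1044.
At steady state, accumulation factor R = 1/(1 − e^(−kτ)) ≈ 1.1166.
Each bolus raises the concentration by D/Vd = 1507/122 ≈ 12.352 mg/L.
Steady-state peak Cmax,ss = C₀·R ≈ 12.352 × 1.1166 ≈ 13.792 mg/L.
One interval later, Cmin,ss = Cmax,ss·e^(−kτ) ≈ 13.792 × 0.1044 ≈ 1.440 mg/L.
Trough 1.4 mg/L vs MEC 1 mg/L: adequate.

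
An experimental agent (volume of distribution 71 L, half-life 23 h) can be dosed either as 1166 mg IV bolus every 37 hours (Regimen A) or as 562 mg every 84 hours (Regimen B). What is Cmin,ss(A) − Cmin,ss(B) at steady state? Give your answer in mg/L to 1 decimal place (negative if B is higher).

7.3 mg/L

Regimen A: f = (1/2)^(37/23) ≈ 0.3279; Cmin,ss = (1166/71)·f/(1−f) ≈ 8.012 mg/L.
Regimen B: f = (1/2)^(84/23) ≈ 0.0795; Cmin,ss = (562/71)·f/(1−f) ≈ 0.684 mg/L.
Difference ≈ 8.012 − 0.684 ≈ 7.328 mg/L.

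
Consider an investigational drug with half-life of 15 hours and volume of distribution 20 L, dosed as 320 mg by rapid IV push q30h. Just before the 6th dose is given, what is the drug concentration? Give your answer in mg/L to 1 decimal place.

f = (1/2)^(τ/t½) = (1/2)^(30/15) ≈ 0.2500.
C₀ = D/Vd = 320/20 ≈ 16.000 mg/L.
Before the 6th dose, 5 doses have been given. Superposition: Cmin = C₀·(f + f² + … + f^5).
≈ 16.000 × (0.2500 + 0.0625 + 0.0156 + 0.0039 + 0.0010) ≈ 16.000 × 0.3330 ≈ 5.328 mg/L.

5.3 mg/L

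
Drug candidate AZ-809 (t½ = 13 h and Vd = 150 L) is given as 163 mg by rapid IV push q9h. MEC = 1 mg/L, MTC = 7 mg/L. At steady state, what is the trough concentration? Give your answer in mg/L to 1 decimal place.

k = ln2/t½ = ln2/13 ≈ 0.053319 h⁻¹; fraction remaining f = e^(−kτ) = e^(−0.053319×9) ≈ 0.6189.
Single-dose peak C₀ = D/Vd = 163/150 ≈ 1.087 mg/L.
Steady-state trough Cmin,ss = C₀·f/(1−f) ≈ 1.087 × 0.6189/0.3811 ≈ 1.765 mg/L.
Trough 1.8 mg/L vs MEC 1 mg/L: adequate.

1.8 mg/L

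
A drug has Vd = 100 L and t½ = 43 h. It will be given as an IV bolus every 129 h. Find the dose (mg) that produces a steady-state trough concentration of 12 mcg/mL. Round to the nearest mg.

8400 mg

τ/t½ = 129/43 ≈ 3, so f = (1/2)^(129/43) ≈ 0.125000.
Cmin,ss = (D/Vd)·f/(1−f), so D = Cmin,ss·Vd·(1−f)/f.
D = 12 × 100 × (1−f)/f ≈ 12 × 100 × 7.00000 ≈ 8400.00 mg.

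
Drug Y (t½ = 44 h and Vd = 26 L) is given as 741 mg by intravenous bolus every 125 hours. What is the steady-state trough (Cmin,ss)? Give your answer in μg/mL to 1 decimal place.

4.6 μg/mL

τ/t½ = 125/44 ≈ 2.8409, so fraction remaining f = (1/2)^(125/44) ≈ 0.1396.
Each bolus raises the concentration by D/Vd = 741/26 ≈ 28.500 μg/mL.
Steady-state trough Cmin,ss = C₀·f/(1−f) ≈ 28.500 × 0.1396/0.8604 ≈ 4.624 μg/mL.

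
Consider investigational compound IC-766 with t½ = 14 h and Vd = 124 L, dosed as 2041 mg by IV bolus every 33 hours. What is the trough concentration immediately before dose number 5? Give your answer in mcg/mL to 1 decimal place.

4.0 mcg/mL

f = (1/2)^(τ/t½) = (1/2)^(33/14) ≈ 0.1952.
C₀ = D/Vd = 2041/124 ≈ 16.460 mcg/mL.
Before the 5th dose, 4 doses have been given. Superposition: Cmin = C₀·(f + f² + … + f^4).
≈ 16.460 × (0.1952 + 0.0381 + 0.0074 + 0.0015) ≈ 16.460 × 0.2422 ≈ 3.987 mcg/mL.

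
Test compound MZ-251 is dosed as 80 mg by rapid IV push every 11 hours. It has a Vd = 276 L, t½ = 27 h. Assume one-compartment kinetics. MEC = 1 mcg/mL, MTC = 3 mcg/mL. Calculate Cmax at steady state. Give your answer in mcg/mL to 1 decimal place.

1.2 mcg/mL

k = ln2/t½ = ln2/27 ≈ 0.025672 h⁻¹; fraction remaining f = e^(−kτ) = e^(−0.025672×11) ≈ 0.7540.
Accumulation ratio R = 1/(1 − f) ≈ 1/0.2460 ≈ 4.0650.
Single-dose peak C₀ = D/Vd = 80/276 ≈ 0.290 mcg/mL.
Steady-state peak Cmax,ss = C₀·R ≈ 0.290 × 4.0650 ≈ 1.179 mcg/mL.
Peak 1.2 mcg/mL vs MTC 3 mcg/mL: below toxic threshold.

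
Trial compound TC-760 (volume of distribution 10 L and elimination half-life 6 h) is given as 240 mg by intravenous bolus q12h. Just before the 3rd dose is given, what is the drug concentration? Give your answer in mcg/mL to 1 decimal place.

7.5 mcg/mL

f = (1/2)^(τ/t½) = (1/2)^(12/6) ≈ 0.2500.
C₀ = D/Vd = 240/10 ≈ 24.000 mcg/mL.
Before the 3rd dose, 2 doses have been given. Superposition: Cmin = C₀·(f + f²).
≈ 24.000 × (0.2500 + 0.0625) ≈ 24.000 × 0.3125 ≈ 7.500 mcg/mL.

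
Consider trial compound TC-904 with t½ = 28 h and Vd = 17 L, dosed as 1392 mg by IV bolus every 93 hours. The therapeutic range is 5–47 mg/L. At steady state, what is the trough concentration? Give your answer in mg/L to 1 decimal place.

9.1 mg/L

k = ln2/t½ = ln2/28 ≈ 0.024755 h⁻¹; fraction remaining f = e^(−kτ) = e^(−0.024755×93) ≈ 0.1000.
Each bolus raises the concentration by D/Vd = 1392/17 ≈ 81.882 mg/L.
Steady-state trough Cmin,ss = C₀·f/(1−f) ≈ 81.882 × 0.1000/0.9000 ≈ 9.098 mg/L.
Trough 9.1 mg/L vs MEC 5 mg/L: adequate.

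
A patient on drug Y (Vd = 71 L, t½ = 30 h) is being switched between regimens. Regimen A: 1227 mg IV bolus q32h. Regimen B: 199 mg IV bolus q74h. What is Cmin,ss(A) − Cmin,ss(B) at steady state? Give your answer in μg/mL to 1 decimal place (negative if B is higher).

Regimen A: f = (1/2)^(32/30) ≈ 0.4774; Cmin,ss = (1227/71)·f/(1−f) ≈ 15.787 μg/mL.
Regimen B: f = (1/2)^(74/30) ≈ 0.1809; Cmin,ss = (199/71)·f/(1−f) ≈ 0.619 μg/mL.
Difference ≈ 15.787 − 0.619 ≈ 15.168 μg/mL.

15.2 μg/mL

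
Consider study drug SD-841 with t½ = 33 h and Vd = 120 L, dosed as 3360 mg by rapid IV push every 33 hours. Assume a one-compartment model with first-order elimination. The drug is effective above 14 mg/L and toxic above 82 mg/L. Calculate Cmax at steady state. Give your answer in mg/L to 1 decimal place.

56.0 mg/L

τ = 33 h = 1 half-life, so f = (1/2)^1 = 0.5.
Accumulation ratio R = 1/(1 − f) = 1/0.5 = 2/1.
Single-dose peak C₀ = D/Vd = 3360/120 = 28 mg/L.
Steady-state peak Cmax,ss = C₀·R = 28 × 2/1 ≈ 56.000 mg/L.
Peak 56.0 mg/L vs MTC 82 mg/L: below toxic threshold.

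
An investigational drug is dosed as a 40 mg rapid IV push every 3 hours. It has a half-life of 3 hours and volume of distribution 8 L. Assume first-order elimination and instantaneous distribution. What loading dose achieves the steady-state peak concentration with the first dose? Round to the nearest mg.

80 mg

f = (1/2)^(3/3) ≈ 0.500000; accumulation ratio R = 1/(1−f) ≈ 2.00000.
Loading dose to hit Cmax,ss on first dose: D_load = D_maint·R ≈ 40 × 2.00000 ≈ 80.00 mg.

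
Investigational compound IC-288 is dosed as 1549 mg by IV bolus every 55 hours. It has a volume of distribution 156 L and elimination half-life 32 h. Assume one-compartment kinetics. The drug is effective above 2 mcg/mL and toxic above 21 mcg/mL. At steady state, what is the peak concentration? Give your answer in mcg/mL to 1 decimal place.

τ/t½ = 55/32 ≈ 1.7188, so fraction remaining f = (1/2)^(55/32) ≈ 0.3038.
Accumulation ratio R = 1/(1 − f) ≈ 1/0.6962 ≈ 1.4364.
Single-dose peak C₀ = D/Vd = 1549/156 ≈ 9.929 mcg/mL.
Cmax,ss = C₀/(1 − f) ≈ 9.929/0.6962 ≈ 14.262 mcg/mL.
Peak 14.3 mcg/mL vs MTC 21 mcg/mL: below toxic threshold.

14.3 mcg/mL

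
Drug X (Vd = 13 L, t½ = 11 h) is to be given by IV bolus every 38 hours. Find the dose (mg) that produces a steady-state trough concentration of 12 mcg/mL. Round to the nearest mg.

τ/t½ = 38/11 ≈ 3.4545, so f = (1/2)^(38/11) ≈ 0.091218.
Cmin,ss = (D/Vd)·f/(1−f), so D = Cmin,ss·Vd·(1−f)/f.
D = 12 × 13 × (1−f)/f ≈ 12 × 13 × 9.96275 ≈ 1554.19 mg.

1554 mg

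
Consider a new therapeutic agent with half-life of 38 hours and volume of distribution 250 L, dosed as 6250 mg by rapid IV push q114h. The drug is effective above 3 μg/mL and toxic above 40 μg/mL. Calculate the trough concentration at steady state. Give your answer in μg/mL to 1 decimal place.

3.6 μg/mL

τ = 114 h = 3 half-lives, so f = (1/2)^3 = 0.125.
Accumulation ratio R = 1/(1 − f) = 1/0.875 = 8/7.
Single-dose peak C₀ = D/Vd = 6250/250 = 25 μg/mL.
Steady-state peak Cmax,ss = C₀·R = 25 × 8/7 ≈ 28.571 μg/mL.
Steady-state trough Cmin,ss = Cmax,ss·f ≈ 28.571 × 0.125 ≈ 3.571 μg/mL.
Trough 3.6 μg/mL vs MEC 3 μg/mL: adequate.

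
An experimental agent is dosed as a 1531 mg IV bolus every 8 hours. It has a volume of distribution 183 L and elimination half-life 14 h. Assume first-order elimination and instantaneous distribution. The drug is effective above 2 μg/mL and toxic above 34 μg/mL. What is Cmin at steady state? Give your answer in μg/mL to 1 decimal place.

Over one 8-h interval, 8/14 ≈ 0.57143 half-lives elapse, leaving f ≈ 0.6730 of each dose.
Accumulation ratio R = 1/(1 − f) ≈ 1/0.3270 ≈ 3.0581.
Each bolus raises the concentration by D/Vd = 1531/183 ≈ 8.366 μg/mL.
Steady-state peak Cmax,ss = C₀·R ≈ 8.366 × 3.0581 ≈ 25.584 μg/mL.
One interval later, Cmin,ss = Cmax,ss·e^(−kτ) ≈ 25.584 × 0.6730 ≈ 17.218 μg/mL.
Trough 17.2 μg/mL vs MEC 2 μg/mL: adequate.

17.2 μg/mL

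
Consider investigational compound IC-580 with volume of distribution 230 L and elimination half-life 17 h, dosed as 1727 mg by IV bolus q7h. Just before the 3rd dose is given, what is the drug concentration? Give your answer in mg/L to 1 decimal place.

f = (1/2)^(τ/t½) = (1/2)^(7/17) ≈ 0.7517.
C₀ = D/Vd = 1727/230 ≈ 7.509 mg/L.
Before the 3rd dose, 2 doses have been given. Superposition: Cmin = C₀·(f + f²).
≈ 7.509 × (0.7517 + 0.5651) ≈ 7.509 × 1.3168 ≈ 9.888 mg/L.

9.9 mg/L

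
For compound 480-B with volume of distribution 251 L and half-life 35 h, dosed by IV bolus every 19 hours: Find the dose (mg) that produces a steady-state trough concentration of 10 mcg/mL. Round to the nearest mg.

τ/t½ = 19/35 ≈ 0.54286, so f = (1/2)^(19/35) ≈ 0.686410.
Cmin,ss = (D/Vd)·f/(1−f), so D = Cmin,ss·Vd·(1−f)/f.
D = 10 × 251 × (1−f)/f ≈ 10 × 251 × 0.45686 ≈ 1146.72 mg.

1147 mg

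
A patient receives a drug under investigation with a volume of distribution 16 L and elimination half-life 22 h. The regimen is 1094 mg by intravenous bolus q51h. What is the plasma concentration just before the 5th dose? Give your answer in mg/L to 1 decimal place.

17.1 mg/L

f = (1/2)^(τ/t½) = (1/2)^(51/22) ≈ 0.2005.
C₀ = D/Vd = 1094/16 ≈ 68.375 mg/L.
Before the 5th dose, 4 doses have been given. Superposition: Cmin = C₀·(f + f² + … + f^4).
≈ 68.375 × (0.2005 + 0.0402 + 0.0081 + 0.0016) ≈ 68.375 × 0.2504 ≈ 17.121 mg/L.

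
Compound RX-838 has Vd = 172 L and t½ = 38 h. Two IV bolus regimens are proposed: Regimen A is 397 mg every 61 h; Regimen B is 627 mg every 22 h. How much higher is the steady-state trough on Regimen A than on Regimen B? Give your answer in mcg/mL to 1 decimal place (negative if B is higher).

Regimen A: f = (1/2)^(61/38) ≈ 0.3287; Cmin,ss = (397/172)·f/(1−f) ≈ 1.130 mcg/mL.
Regimen B: f = (1/2)^(22/38) ≈ 0.6695; Cmin,ss = (627/172)·f/(1−f) ≈ 7.384 mcg/mL.
Difference ≈ 1.130 − 7.384 ≈ -6.254 mcg/mL.

-6.3 mcg/mL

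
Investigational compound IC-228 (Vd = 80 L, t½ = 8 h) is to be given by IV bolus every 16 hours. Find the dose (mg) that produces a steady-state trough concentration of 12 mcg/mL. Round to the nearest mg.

τ/t½ = 16/8 ≈ 2, so f = (1/2)^(16/8) ≈ 0.250000.
Cmin,ss = (D/Vd)·f/(1−f), so D = Cmin,ss·Vd·(1−f)/f.
D = 12 × 80 × (1−f)/f ≈ 12 × 80 × 3.00000 ≈ 2880.00 mg.

2880 mg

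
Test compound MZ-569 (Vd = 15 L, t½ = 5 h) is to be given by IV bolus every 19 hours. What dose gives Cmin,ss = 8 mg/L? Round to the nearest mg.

τ/t½ = 19/5 ≈ 3.8, so f = (1/2)^(19/5) ≈ 0.071794.
Cmin,ss = (D/Vd)·f/(1−f), so D = Cmin,ss·Vd·(1−f)/f.
D = 8 × 15 × (1−f)/f ≈ 8 × 15 × 12.92874 ≈ 1551.45 mg.

1551 mg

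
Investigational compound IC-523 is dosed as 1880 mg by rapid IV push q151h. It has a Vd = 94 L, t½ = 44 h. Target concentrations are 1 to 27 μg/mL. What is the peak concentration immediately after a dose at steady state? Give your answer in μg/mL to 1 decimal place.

Over one 151-h interval, 151/44 ≈ 3.4318 half-lives elapse, leaving f ≈ 0.0927 of each dose.
Accumulation ratio R = 1/(1 − f) ≈ 1/0.9073 ≈ 1.1022.
Each bolus raises the concentration by D/Vd = 1880/94 ≈ 20.000 μg/mL.
Steady-state peak Cmax,ss = C₀·R ≈ 20.000 × 1.1022 ≈ 22.044 μg/mL.
Peak 22.0 μg/mL vs MTC 27 μg/mL: below toxic threshold.

22.0 μg/mL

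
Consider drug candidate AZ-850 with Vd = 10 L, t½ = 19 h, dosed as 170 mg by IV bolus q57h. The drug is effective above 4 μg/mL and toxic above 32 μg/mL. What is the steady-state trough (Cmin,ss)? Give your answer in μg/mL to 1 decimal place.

τ = 57 h = 3 half-lives, so f = (1/2)^3 = 0.125.
Accumulation ratio R = 1/(1 − f) = 1/0.875 = 8/7.
Single-dose peak C₀ = D/Vd = 170/10 = 17 μg/mL.
Steady-state peak Cmax,ss = C₀·R = 17 × 8/7 ≈ 19.429 μg/mL.
Steady-state trough Cmin,ss = Cmax,ss·f ≈ 19.429 × 0.125 ≈ 2.429 μg/mL.
Trough 2.4 μg/mL vs MEC 4 μg/mL: subtherapeutic.

2.4 μg/mL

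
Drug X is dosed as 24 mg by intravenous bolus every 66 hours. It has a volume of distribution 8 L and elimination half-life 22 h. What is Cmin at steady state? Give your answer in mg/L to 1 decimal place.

0.4 mg/L

The dosing interval is 3 half-lives, so f = 2^(−3) = 0.125.
At steady state, R = 1/(1 − 0.125) = 8/7.
Single-dose peak C₀ = D/Vd = 24/8 = 3 mg/L.
Steady-state peak Cmax,ss = C₀·R = 3 × 8/7 ≈ 3.429 mg/L.
Steady-state trough Cmin,ss = Cmax,ss·f ≈ 3.429 × 0.125 ≈ 0.429 mg/L.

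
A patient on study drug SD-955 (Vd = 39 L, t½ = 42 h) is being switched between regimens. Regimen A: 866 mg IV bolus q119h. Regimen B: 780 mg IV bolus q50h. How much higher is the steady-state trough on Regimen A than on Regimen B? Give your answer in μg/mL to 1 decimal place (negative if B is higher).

Regimen A: f = (1/2)^(119/42) ≈ 0.1403; Cmin,ss = (866/39)·f/(1−f) ≈ 3.624 μg/mL.
Regimen B: f = (1/2)^(50/42) ≈ 0.4382; Cmin,ss = (780/39)·f/(1−f) ≈ 15.600 μg/mL.
Difference ≈ 3.624 − 15.600 ≈ -11.976 μg/mL.

-12.0 μg/mL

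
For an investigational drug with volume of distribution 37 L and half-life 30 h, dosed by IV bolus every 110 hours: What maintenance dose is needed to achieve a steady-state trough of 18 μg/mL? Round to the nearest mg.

7792 mg

τ/t½ = 110/30 ≈ 3.6667, so f = (1/2)^(110/30) ≈ 0.078745.
Cmin,ss = (D/Vd)·f/(1−f), so D = Cmin,ss·Vd·(1−f)/f.
D = 18 × 37 × (1−f)/f ≈ 18 × 37 × 11.69922 ≈ 7791.68 mg.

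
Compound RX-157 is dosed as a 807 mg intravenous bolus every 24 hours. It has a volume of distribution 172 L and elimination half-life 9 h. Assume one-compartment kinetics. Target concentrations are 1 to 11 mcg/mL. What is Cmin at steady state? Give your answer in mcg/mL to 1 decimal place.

τ/t½ = 24/9 ≈ 2.6667, so fraction remaining f = (1/2)^(24/9) ≈ 0.1575.
Each bolus raises the concentration by D/Vd = 807/172 ≈ 4.692 mcg/mL.
Steady-state trough Cmin,ss = C₀·f/(1−f) ≈ 4.692 × 0.1575/0.8425 ≈ 0.877 mcg/mL.
Trough 0.9 mcg/mL vs MEC 1 mcg/mL: subtherapeutic.

0.9 mcg/mL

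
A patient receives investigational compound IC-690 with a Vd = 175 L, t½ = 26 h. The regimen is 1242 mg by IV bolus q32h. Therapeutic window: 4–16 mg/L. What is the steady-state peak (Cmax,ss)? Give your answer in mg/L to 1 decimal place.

Over one 32-h interval, 32/26 ≈ 1.2308 half-lives elapse, leaving f ≈ 0.4261 of each dose.
At steady state, accumulation factor R = 1/(1 − e^(−kτ)) ≈ 1.7425.
Single-dose peak C₀ = D/Vd = 1242/175 ≈ 7.097 mg/L.
Cmax,ss = C₀/(1 − f) ≈ 7.097/0.5739 ≈ 12.366 mg/L.
Peak 12.4 mg/L vs MTC 16 mg/L: below toxic threshold.

12.4 mg/L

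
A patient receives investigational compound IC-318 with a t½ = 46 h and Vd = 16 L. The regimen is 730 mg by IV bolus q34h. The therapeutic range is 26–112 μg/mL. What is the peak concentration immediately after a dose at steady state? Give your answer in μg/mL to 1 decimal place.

τ/t½ = 34/46 ≈ 0.73913, so fraction remaining f = (1/2)^(34/46) ≈ 0.5991.
At steady state, accumulation factor R = 1/(1 − e^(−kτ)) ≈ 2.4944.
Single-dose peak C₀ = D/Vd = 730/16 ≈ 45.625 μg/mL.
Steady-state peak Cmax,ss = C₀·R ≈ 45.625 × 2.4944 ≈ 113.807 μg/mL.
Peak 113.8 μg/mL vs MTC 112 μg/mL: exceeds toxic threshold.

113.8 μg/mL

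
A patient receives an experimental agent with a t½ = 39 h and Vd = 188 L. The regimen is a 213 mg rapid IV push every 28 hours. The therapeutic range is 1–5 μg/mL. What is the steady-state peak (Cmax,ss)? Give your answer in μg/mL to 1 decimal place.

2.9 μg/mL

k = ln2/t½ = ln2/39 ≈ 0.017773 h⁻¹; fraction remaining f = e^(−kτ) = e^(−0.017773×28) ≈ 0.6080.
Accumulation ratio R = 1/(1 − f) ≈ 1/0.3920 ≈ 2.5510.
Single-dose peak C₀ = D/Vd = 213/188 ≈ 1.133 μg/mL.
Steady-state peak Cmax,ss = C₀·R ≈ 1.133 × 2.5510 ≈ 2.890 μg/mL.
Peak 2.9 μg/mL vs MTC 5 μg/mL: below toxic threshold.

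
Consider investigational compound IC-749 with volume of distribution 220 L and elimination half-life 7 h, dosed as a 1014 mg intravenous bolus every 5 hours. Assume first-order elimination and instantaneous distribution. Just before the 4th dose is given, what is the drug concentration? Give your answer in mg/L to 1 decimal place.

5.6 mg/L

f = (1/2)^(τ/t½) = (1/2)^(5/7) ≈ 0.6095.
C₀ = D/Vd = 1014/220 ≈ 4.609 mg/L.
Before the 4th dose, 3 doses have been given. Superposition: Cmin = C₀·(f + f² + … + f^3).
≈ 4.609 × (0.6095 + 0.3715 + 0.2264) ≈ 4.609 × 1.2074 ≈ 5.565 mg/L.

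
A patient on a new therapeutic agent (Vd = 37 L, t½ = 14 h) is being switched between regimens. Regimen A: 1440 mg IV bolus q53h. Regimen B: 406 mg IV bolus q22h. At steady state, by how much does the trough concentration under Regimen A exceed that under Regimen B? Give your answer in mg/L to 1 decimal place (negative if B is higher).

Regimen A: f = (1/2)^(53/14) ≈ 0.0725; Cmin,ss = (1440/37)·f/(1−f) ≈ 3.042 mg/L.
Regimen B: f = (1/2)^(22/14) ≈ 0.3365; Cmin,ss = (406/37)·f/(1−f) ≈ 5.565 mg/L.
Difference ≈ 3.042 − 5.565 ≈ -2.523 mg/L.

-2.5 mg/L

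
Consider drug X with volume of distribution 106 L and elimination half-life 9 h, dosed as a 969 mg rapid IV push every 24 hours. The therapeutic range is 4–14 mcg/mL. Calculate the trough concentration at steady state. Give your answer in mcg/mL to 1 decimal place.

Over one 24-h interval, 24/9 ≈ 2.6667 half-lives elapse, leaving f ≈ 0.1575 of each dose.
Accumulation ratio R = 1/(1 − f) ≈ 1/0.8425 ≈ 1.1869.
Each bolus raises the concentration by D/Vd = 969/106 ≈ 9.142 mcg/mL.
Cmax,ss = C₀/(1 − f) ≈ 9.142/0.8425 ≈ 10.851 mcg/mL.
Steady-state trough Cmin,ss = Cmax,ss·f ≈ 10.851 × 0.1575 ≈ 1.709 mcg/mL.
Trough 1.7 mcg/mL vs MEC 4 mcg/mL: subtherapeutic.

1.7 mcg/mL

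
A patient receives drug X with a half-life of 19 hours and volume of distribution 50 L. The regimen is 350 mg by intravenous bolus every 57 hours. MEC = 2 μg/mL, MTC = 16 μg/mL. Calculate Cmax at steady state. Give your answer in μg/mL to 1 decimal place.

τ = 57 h = 3 half-lives, so f = (1/2)^3 = 0.125.
At steady state, R = 1/(1 − 0.125) = 8/7.
Single-dose peak C₀ = D/Vd = 350/50 = 7 μg/mL.
Steady-state peak Cmax,ss = C₀·R = 7 × 8/7 ≈ 8.000 μg/mL.
Peak 8.0 μg/mL vs MTC 16 μg/mL: below toxic threshold.

8.0 μg/mL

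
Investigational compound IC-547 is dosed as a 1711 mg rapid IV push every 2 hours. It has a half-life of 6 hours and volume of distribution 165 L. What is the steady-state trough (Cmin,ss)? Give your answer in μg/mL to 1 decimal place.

39.9 μg/mL

Over one 2-h interval, 2/6 ≈ 0.33333 half-lives elapse, leaving f ≈ 0.7937 of each dose.
At steady state, accumulation factor R = 1/(1 − e^(−kτ)) ≈ 4.8473.
Each bolus raises the concentration by D/Vd = 1711/165 ≈ 10.370 μg/mL.
Steady-state peak Cmax,ss = C₀·R ≈ 10.370 × 4.8473 ≈ 50.267 μg/mL.
Steady-state trough Cmin,ss = Cmax,ss·f ≈ 50.267 × 0.7937 ≈ 39.897 μg/mL.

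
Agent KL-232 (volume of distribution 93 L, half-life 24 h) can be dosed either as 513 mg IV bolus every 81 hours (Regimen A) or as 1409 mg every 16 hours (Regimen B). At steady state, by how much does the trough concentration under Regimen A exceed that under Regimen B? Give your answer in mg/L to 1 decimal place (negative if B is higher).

Regimen A: f = (1/2)^(81/24) ≈ 0.0964; Cmin,ss = (513/93)·f/(1−f) ≈ 0.588 mg/L.
Regimen B: f = (1/2)^(16/24) ≈ 0.6300; Cmin,ss = (1409/93)·f/(1−f) ≈ 25.797 mg/L.
Difference ≈ 0.588 − 25.797 ≈ -25.209 mg/L.

-25.2 mg/L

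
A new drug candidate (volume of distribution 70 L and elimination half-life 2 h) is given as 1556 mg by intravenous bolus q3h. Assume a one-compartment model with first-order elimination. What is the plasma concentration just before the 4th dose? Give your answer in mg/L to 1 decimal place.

f = (1/2)^(τ/t½) = (1/2)^(3/2) ≈ 0.3536.
C₀ = D/Vd = 1556/70 ≈ 22.229 mg/L.
Before the 4th dose, 3 doses have been given. Superposition: Cmin = C₀·(f + f² + … + f^3).
≈ 22.229 × (0.3536 + 0.1250 + 0.0442) ≈ 22.229 × 0.5228 ≈ 11.621 mg/L.

11.6 mg/L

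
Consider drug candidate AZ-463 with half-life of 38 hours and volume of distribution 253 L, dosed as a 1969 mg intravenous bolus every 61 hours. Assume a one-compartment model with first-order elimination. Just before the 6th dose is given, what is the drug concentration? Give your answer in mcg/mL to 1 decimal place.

f = (1/2)^(τ/t½) = (1/2)^(61/38) ≈ 0.3287.
C₀ = D/Vd = 1969/253 ≈ 7.783 mcg/mL.
Before the 6th dose, 5 doses have been given. Superposition: Cmin = C₀·(f + f² + … + f^5).
≈ 7.783 × (0.3287 + 0.1080 + 0.0355 + 0.0117 + 0.0038) ≈ 7.783 × 0.4877 ≈ 3.796 mcg/mL.

3.8 mcg/mL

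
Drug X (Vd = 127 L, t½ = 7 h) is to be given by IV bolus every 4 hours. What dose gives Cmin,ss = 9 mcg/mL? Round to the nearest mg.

555 mg

τ/t½ = 4/7 ≈ 0.57143, so f = (1/2)^(4/7) ≈ 0.672950.
Cmin,ss = (D/Vd)·f/(1−f), so D = Cmin,ss·Vd·(1−f)/f.
D = 9 × 127 × (1−f)/f ≈ 9 × 127 × 0.48599 ≈ 555.49 mg.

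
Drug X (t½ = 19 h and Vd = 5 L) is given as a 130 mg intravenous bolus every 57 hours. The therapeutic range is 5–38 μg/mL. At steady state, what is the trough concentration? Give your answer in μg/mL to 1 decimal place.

τ = 57 h = 3 half-lives, so f = (1/2)^3 = 0.125.
At steady state, R = 1/(1 − 0.125) = 8/7.
Single-dose peak C₀ = D/Vd = 130/5 = 26 μg/mL.
Steady-state peak Cmax,ss = C₀·R = 26 × 8/7 ≈ 29.714 μg/mL.
Steady-state trough Cmin,ss = Cmax,ss·f ≈ 29.714 × 0.125 ≈ 3.714 μg/mL.
Trough 3.7 μg/mL vs MEC 5 μg/mL: subtherapeutic.

3.7 μg/mL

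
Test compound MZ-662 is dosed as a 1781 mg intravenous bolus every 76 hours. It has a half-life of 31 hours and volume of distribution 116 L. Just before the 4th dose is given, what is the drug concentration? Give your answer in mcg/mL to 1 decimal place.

3.4 mcg/mL

f = (1/2)^(τ/t½) = (1/2)^(76/31) ≈ 0.1828.
C₀ = D/Vd = 1781/116 ≈ 15.353 mcg/mL.
Before the 4th dose, 3 doses have been given. Superposition: Cmin = C₀·(f + f² + … + f^3).
≈ 15.353 × (0.1828 + 0.0334 + 0.0061) ≈ 15.353 × 0.2223 ≈ 3.413 mcg/mL.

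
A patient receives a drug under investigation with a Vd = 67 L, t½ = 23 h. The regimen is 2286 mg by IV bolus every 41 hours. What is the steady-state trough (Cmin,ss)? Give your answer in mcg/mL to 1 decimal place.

14.0 mcg/mL

k = ln2/t½ = ln2/23 ≈ 0.030137 h⁻¹; fraction remaining f = e^(−kτ) = e^(−0.030137×41) ≈ 0.2907.
At steady state, accumulation factor R = 1/(1 − e^(−kτ)) ≈ 1.4098.
Each bolus raises the concentration by D/Vd = 2286/67 ≈ 34.119 mcg/mL.
Steady-state peak Cmax,ss = C₀·R ≈ 34.119 × 1.4098 ≈ 48.101 mcg/mL.
Steady-state trough Cmin,ss = Cmax,ss·f ≈ 48.101 × 0.2907 ≈ 13.983 mcg/mL.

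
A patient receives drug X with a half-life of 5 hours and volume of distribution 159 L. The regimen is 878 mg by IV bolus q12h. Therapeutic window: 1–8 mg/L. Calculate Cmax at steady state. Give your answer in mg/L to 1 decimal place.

τ/t½ = 12/5 ≈ 2.4, so fraction remaining f = (1/2)^(12/5) ≈ 0.1895.
At steady state, accumulation factor R = 1/(1 − e^(−kτ)) ≈ 1.2338.
Each bolus raises the concentration by D/Vd = 878/159 ≈ 5.522 mg/L.
Steady-state peak Cmax,ss = C₀·R ≈ 5.522 × 1.2338 ≈ 6.813 mg/L.
Peak 6.8 mg/L vs MTC 8 mg/L: below toxic threshold.

6.8 mg/L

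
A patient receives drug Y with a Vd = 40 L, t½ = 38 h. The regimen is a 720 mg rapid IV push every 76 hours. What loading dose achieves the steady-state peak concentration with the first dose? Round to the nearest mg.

960 mg

f = (1/2)^(76/38) ≈ 0.250000; accumulation ratio R = 1/(1−f) ≈ 1.33333.
Loading dose to hit Cmax,ss on first dose: D_load = D_maint·R ≈ 720 × 1.33333 ≈ 960.00 mg.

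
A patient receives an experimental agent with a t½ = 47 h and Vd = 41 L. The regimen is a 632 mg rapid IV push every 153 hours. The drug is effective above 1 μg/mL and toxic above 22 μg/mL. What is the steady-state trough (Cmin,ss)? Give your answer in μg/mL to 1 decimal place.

τ/t½ = 153/47 ≈ 3.2553, so fraction remaining f = (1/2)^(153/47) ≈ 0.1047.
At steady state, accumulation factor R = 1/(1 − e^(−kτ)) ≈ 1.1169.
Single-dose peak C₀ = D/Vd = 632/41 ≈ 15.415 μg/mL.
Cmax,ss = C₀/(1 − f) ≈ 15.415/0.8953 ≈ 17.218 μg/mL.
Steady-state trough Cmin,ss = Cmax,ss·f ≈ 17.218 × 0.1047 ≈ 1.803 μg/mL.
Trough 1.8 μg/mL vs MEC 1 μg/mL: adequate.

1.8 μg/mL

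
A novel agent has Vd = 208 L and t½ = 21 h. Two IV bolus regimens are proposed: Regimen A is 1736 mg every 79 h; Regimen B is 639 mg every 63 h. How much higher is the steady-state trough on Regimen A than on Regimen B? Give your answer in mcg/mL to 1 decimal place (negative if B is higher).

Regimen A: f = (1/2)^(79/21) ≈ 0.0737; Cmin,ss = (1736/208)·f/(1−f) ≈ 0.664 mcg/mL.
Regimen B: f = (1/2)^(63/21) ≈ 0.1250; Cmin,ss = (639/208)·f/(1−f) ≈ 0.439 mcg/mL.
Difference ≈ 0.664 − 0.439 ≈ 0.225 mcg/mL.

0.2 mcg/mL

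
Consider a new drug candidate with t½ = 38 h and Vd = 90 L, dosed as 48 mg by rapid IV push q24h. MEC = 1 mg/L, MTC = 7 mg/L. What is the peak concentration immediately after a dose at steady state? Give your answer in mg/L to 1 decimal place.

1.5 mg/L

Over one 24-h interval, 24/38 ≈ 0.63158 half-lives elapse, leaving f ≈ 0.6455 of each dose.
Accumulation ratio R = 1/(1 − f) ≈ 1/0.3545 ≈ 2.8209.
Single-dose peak C₀ = D/Vd = 48/90 ≈ 0.533 mg/L.
Steady-state peak Cmax,ss = C₀·R ≈ 0.533 × 2.8209 ≈ 1.504 mg/L.
Peak 1.5 mg/L vs MTC 7 mg/L: below toxic threshold.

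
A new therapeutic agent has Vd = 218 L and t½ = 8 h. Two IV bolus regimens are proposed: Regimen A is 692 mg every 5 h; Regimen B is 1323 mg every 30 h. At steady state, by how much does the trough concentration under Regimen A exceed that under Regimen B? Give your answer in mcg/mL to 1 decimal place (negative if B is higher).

Regimen A: f = (1/2)^(5/8) ≈ 0.6484; Cmin,ss = (692/218)·f/(1−f) ≈ 5.854 mcg/mL.
Regimen B: f = (1/2)^(30/8) ≈ 0.0743; Cmin,ss = (1323/218)·f/(1−f) ≈ 0.487 mcg/mL.
Difference ≈ 5.854 − 0.487 ≈ 5.367 mcg/mL.

5.4 mcg/mL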